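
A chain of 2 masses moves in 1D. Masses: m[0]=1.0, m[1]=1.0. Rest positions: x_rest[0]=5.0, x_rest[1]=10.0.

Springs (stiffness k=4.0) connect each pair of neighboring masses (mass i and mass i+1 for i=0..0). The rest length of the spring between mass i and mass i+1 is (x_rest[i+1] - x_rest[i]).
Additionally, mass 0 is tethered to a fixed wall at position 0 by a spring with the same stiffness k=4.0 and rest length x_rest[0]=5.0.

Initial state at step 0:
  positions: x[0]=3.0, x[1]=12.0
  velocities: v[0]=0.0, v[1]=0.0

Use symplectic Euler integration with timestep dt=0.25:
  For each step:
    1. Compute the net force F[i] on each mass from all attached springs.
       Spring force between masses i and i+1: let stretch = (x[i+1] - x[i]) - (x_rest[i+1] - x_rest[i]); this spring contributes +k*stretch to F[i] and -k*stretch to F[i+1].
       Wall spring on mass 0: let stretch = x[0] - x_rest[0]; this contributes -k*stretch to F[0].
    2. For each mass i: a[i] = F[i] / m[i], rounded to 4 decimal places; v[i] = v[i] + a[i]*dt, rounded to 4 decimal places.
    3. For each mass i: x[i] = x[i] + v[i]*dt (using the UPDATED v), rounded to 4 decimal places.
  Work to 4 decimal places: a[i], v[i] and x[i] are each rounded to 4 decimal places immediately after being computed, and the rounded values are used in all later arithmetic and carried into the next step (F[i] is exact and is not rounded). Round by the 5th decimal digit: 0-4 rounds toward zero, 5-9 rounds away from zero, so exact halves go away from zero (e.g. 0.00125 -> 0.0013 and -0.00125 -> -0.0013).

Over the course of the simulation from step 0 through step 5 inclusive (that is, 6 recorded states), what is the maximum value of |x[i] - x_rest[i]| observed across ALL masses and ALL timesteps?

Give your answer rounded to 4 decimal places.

Step 0: x=[3.0000 12.0000] v=[0.0000 0.0000]
Step 1: x=[4.5000 11.0000] v=[6.0000 -4.0000]
Step 2: x=[6.5000 9.6250] v=[8.0000 -5.5000]
Step 3: x=[7.6563 8.7188] v=[4.6250 -3.6250]
Step 4: x=[7.1641 8.7969] v=[-1.9688 0.3125]
Step 5: x=[5.2891 9.7168] v=[-7.5001 3.6797]
Max displacement = 2.6563

Answer: 2.6563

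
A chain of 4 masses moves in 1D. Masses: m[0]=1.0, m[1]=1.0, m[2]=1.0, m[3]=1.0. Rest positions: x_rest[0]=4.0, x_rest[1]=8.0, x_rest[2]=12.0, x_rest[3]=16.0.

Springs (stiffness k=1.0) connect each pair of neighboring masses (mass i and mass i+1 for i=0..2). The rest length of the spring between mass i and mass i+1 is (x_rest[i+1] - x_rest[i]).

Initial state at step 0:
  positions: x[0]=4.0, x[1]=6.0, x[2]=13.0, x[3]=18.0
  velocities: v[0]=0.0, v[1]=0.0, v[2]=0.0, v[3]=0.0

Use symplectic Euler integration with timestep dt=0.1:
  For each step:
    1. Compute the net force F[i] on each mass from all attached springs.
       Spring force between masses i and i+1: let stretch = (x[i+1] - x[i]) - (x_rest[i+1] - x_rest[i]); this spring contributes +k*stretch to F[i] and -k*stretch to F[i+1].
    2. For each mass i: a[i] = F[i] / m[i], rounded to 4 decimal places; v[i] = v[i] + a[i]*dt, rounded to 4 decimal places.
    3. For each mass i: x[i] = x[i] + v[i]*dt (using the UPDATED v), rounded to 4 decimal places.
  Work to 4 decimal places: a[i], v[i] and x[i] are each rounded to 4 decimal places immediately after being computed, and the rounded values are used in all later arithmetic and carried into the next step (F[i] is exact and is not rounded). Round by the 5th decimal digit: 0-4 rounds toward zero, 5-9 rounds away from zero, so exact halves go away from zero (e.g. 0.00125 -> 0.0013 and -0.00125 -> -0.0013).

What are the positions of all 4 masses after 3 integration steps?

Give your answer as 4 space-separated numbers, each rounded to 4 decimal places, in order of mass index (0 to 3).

Step 0: x=[4.0000 6.0000 13.0000 18.0000] v=[0.0000 0.0000 0.0000 0.0000]
Step 1: x=[3.9800 6.0500 12.9800 17.9900] v=[-0.2000 0.5000 -0.2000 -0.1000]
Step 2: x=[3.9407 6.1486 12.9408 17.9699] v=[-0.3930 0.9860 -0.3920 -0.2010]
Step 3: x=[3.8835 6.2930 12.8840 17.9395] v=[-0.5722 1.4444 -0.5683 -0.3039]

Answer: 3.8835 6.2930 12.8840 17.9395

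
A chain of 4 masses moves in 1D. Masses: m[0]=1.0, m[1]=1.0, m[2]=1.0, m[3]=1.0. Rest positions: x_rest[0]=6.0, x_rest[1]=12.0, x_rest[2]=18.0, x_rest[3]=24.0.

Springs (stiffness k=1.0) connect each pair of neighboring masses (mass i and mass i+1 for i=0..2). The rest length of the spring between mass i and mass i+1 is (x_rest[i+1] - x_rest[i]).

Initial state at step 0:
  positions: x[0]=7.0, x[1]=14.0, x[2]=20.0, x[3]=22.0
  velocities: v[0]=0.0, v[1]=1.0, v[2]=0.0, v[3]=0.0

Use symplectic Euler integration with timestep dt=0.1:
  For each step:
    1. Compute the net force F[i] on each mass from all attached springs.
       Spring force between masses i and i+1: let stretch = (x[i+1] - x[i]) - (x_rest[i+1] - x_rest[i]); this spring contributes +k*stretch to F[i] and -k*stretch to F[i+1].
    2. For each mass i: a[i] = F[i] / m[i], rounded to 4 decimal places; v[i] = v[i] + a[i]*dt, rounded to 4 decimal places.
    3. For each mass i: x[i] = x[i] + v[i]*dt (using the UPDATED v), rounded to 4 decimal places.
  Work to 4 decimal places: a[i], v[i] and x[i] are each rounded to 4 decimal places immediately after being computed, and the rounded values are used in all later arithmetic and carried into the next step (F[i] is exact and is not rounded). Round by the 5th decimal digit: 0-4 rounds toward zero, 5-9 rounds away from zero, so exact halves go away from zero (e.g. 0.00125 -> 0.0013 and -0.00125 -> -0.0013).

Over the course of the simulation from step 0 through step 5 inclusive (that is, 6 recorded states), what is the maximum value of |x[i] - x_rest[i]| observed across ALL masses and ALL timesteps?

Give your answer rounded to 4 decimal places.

Step 0: x=[7.0000 14.0000 20.0000 22.0000] v=[0.0000 1.0000 0.0000 0.0000]
Step 1: x=[7.0100 14.0900 19.9600 22.0400] v=[0.1000 0.9000 -0.4000 0.4000]
Step 2: x=[7.0308 14.1679 19.8821 22.1192] v=[0.2080 0.7790 -0.7790 0.7920]
Step 3: x=[7.0630 14.2316 19.7694 22.2360] v=[0.3217 0.6367 -1.1267 1.1683]
Step 4: x=[7.1069 14.2790 19.6260 22.3882] v=[0.4386 0.4736 -1.4338 1.5216]
Step 5: x=[7.1625 14.3081 19.4568 22.5727] v=[0.5558 0.2911 -1.6923 1.8454]
Max displacement = 2.3081

Answer: 2.3081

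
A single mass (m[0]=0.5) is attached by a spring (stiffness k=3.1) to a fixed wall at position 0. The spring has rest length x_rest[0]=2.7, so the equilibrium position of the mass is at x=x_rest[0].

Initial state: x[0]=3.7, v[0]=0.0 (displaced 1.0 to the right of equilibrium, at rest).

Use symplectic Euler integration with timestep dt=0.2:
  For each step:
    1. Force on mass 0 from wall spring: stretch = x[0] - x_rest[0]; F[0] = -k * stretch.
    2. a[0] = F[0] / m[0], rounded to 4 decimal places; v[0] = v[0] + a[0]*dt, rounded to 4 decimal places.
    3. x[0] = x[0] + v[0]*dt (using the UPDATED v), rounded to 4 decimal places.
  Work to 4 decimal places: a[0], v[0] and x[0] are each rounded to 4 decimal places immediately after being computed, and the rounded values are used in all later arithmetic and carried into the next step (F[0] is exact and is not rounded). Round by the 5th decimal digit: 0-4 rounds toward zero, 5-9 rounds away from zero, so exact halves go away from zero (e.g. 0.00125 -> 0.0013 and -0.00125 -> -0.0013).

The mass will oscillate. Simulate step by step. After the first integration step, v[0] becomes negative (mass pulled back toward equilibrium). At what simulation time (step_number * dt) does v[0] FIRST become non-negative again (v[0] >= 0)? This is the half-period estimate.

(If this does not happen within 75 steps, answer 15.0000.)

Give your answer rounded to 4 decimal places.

Answer: 1.4000

Derivation:
Step 0: x=[3.7000] v=[0.0000]
Step 1: x=[3.4520] v=[-1.2400]
Step 2: x=[3.0175] v=[-2.1725]
Step 3: x=[2.5043] v=[-2.5662]
Step 4: x=[2.0396] v=[-2.3235]
Step 5: x=[1.7387] v=[-1.5046]
Step 6: x=[1.6762] v=[-0.3126]
Step 7: x=[1.8676] v=[0.9569]
First v>=0 after going negative at step 7, time=1.4000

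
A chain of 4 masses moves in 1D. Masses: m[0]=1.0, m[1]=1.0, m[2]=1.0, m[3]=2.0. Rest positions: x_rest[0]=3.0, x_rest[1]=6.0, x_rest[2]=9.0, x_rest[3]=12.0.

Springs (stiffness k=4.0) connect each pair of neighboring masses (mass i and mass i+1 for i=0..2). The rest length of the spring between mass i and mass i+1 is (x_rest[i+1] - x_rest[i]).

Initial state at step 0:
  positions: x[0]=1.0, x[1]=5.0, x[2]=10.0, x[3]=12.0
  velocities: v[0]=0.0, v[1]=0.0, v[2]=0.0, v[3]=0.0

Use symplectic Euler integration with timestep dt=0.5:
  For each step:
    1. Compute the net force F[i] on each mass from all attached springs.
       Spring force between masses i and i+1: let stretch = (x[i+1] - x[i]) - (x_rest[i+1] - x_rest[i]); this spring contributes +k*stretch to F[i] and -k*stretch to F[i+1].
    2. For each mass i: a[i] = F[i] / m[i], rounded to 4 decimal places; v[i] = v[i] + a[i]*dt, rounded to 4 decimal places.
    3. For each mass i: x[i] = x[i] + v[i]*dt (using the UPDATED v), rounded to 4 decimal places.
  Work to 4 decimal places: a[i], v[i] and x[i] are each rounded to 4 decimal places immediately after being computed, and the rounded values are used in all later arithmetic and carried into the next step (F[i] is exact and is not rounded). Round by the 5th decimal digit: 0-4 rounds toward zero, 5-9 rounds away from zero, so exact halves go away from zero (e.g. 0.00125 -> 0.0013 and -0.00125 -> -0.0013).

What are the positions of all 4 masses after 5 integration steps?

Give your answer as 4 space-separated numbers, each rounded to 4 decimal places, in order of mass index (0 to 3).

Step 0: x=[1.0000 5.0000 10.0000 12.0000] v=[0.0000 0.0000 0.0000 0.0000]
Step 1: x=[2.0000 6.0000 7.0000 12.5000] v=[2.0000 2.0000 -6.0000 1.0000]
Step 2: x=[4.0000 4.0000 8.5000 11.7500] v=[4.0000 -4.0000 3.0000 -1.5000]
Step 3: x=[3.0000 6.5000 8.7500 10.8750] v=[-2.0000 5.0000 0.5000 -1.7500]
Step 4: x=[2.5000 7.7500 8.8750 10.4375] v=[-1.0000 2.5000 0.2500 -0.8750]
Step 5: x=[4.2500 4.8750 9.4375 10.7188] v=[3.5000 -5.7500 1.1250 0.5625]

Answer: 4.2500 4.8750 9.4375 10.7188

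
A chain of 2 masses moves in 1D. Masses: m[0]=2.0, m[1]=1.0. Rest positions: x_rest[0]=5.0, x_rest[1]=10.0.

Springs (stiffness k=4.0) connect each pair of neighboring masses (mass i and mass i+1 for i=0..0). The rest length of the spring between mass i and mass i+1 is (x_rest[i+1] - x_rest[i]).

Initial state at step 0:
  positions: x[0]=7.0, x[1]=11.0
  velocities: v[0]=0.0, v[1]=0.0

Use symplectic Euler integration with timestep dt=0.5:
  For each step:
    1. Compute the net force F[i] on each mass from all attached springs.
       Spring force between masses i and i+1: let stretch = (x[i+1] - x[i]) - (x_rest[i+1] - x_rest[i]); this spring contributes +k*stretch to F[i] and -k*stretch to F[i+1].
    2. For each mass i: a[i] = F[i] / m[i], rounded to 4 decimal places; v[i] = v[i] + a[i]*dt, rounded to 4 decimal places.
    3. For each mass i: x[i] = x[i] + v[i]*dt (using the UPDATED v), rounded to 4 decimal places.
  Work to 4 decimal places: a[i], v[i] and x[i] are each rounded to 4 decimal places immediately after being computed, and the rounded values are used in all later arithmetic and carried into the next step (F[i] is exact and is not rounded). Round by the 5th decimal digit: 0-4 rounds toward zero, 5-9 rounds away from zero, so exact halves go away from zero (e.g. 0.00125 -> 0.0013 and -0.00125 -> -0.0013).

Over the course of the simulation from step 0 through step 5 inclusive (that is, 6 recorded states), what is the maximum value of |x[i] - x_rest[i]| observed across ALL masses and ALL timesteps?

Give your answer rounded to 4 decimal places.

Step 0: x=[7.0000 11.0000] v=[0.0000 0.0000]
Step 1: x=[6.5000 12.0000] v=[-1.0000 2.0000]
Step 2: x=[6.2500 12.5000] v=[-0.5000 1.0000]
Step 3: x=[6.6250 11.7500] v=[0.7500 -1.5000]
Step 4: x=[7.0625 10.8750] v=[0.8750 -1.7500]
Step 5: x=[6.9063 11.1875] v=[-0.3125 0.6250]
Max displacement = 2.5000

Answer: 2.5000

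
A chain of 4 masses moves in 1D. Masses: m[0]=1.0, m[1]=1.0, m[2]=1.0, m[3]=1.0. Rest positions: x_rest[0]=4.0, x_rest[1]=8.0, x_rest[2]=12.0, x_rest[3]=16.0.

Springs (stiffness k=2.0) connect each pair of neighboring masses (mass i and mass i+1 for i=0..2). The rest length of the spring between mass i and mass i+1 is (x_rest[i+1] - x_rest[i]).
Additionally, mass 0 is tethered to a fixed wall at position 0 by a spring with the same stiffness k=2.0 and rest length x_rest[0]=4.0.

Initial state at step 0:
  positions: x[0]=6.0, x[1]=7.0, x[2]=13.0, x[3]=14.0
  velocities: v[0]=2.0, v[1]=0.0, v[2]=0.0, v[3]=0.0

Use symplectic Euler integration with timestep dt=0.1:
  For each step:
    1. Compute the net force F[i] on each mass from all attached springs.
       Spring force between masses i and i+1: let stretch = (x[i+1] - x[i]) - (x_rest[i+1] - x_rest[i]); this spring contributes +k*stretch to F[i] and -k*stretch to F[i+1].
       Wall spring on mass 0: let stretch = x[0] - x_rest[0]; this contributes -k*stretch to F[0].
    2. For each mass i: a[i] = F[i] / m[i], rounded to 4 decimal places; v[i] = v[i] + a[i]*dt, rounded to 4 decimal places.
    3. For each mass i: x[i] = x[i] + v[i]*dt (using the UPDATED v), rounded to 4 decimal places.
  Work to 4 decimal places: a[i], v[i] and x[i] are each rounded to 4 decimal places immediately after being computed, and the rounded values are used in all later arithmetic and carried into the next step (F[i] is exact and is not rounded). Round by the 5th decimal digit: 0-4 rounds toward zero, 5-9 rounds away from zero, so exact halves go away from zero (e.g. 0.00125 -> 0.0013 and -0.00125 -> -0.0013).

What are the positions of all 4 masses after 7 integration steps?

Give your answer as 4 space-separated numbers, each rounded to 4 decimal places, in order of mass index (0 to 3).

Answer: 4.8763 9.0943 11.0146 15.3184

Derivation:
Step 0: x=[6.0000 7.0000 13.0000 14.0000] v=[2.0000 0.0000 0.0000 0.0000]
Step 1: x=[6.1000 7.1000 12.9000 14.0600] v=[1.0000 1.0000 -1.0000 0.6000]
Step 2: x=[6.0980 7.2960 12.7072 14.1768] v=[-0.0200 1.9600 -1.9280 1.1680]
Step 3: x=[5.9980 7.5763 12.4356 14.3442] v=[-1.0000 2.8026 -2.7163 1.6741]
Step 4: x=[5.8096 7.9222 12.1050 14.5534] v=[-1.8839 3.4588 -3.3064 2.0924]
Step 5: x=[5.5473 8.3095 11.7397 14.7937] v=[-2.6233 3.8728 -3.6533 2.4027]
Step 6: x=[5.2293 8.7101 11.3669 15.0529] v=[-3.1803 4.0064 -3.7285 2.5919]
Step 7: x=[4.8763 9.0943 11.0146 15.3184] v=[-3.5300 3.8416 -3.5227 2.6547]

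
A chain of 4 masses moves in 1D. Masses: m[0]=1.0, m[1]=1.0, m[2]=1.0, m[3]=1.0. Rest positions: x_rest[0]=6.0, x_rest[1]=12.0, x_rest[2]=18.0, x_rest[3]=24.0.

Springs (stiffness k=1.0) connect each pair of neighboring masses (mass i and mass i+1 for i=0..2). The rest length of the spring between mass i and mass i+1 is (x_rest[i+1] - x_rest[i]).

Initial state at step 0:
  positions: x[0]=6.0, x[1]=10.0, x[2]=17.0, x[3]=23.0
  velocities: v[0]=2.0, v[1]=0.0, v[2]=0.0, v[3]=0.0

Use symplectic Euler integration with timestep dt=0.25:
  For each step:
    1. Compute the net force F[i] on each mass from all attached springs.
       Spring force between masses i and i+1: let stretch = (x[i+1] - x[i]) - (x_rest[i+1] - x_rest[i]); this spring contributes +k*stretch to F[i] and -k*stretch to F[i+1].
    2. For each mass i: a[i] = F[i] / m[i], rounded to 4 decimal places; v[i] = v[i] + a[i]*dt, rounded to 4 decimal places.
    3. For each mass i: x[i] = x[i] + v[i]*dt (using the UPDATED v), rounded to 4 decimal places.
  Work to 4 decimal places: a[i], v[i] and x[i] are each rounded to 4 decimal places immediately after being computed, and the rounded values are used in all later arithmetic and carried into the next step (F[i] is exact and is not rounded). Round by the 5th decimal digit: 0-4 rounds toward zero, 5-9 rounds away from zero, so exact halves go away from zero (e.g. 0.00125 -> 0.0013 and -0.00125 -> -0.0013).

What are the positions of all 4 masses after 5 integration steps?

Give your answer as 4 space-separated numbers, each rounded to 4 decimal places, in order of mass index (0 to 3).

Step 0: x=[6.0000 10.0000 17.0000 23.0000] v=[2.0000 0.0000 0.0000 0.0000]
Step 1: x=[6.3750 10.1875 16.9375 23.0000] v=[1.5000 0.7500 -0.2500 0.0000]
Step 2: x=[6.6133 10.5586 16.8320 22.9961] v=[0.9531 1.4844 -0.4219 -0.0156]
Step 3: x=[6.7232 11.0752 16.7197 22.9820] v=[0.4394 2.0664 -0.4492 -0.0566]
Step 4: x=[6.7301 11.6726 16.6460 22.9515] v=[0.0274 2.3895 -0.2948 -0.1222]
Step 5: x=[6.6709 12.2719 16.6556 22.9019] v=[-0.2370 2.3972 0.0382 -0.1986]

Answer: 6.6709 12.2719 16.6556 22.9019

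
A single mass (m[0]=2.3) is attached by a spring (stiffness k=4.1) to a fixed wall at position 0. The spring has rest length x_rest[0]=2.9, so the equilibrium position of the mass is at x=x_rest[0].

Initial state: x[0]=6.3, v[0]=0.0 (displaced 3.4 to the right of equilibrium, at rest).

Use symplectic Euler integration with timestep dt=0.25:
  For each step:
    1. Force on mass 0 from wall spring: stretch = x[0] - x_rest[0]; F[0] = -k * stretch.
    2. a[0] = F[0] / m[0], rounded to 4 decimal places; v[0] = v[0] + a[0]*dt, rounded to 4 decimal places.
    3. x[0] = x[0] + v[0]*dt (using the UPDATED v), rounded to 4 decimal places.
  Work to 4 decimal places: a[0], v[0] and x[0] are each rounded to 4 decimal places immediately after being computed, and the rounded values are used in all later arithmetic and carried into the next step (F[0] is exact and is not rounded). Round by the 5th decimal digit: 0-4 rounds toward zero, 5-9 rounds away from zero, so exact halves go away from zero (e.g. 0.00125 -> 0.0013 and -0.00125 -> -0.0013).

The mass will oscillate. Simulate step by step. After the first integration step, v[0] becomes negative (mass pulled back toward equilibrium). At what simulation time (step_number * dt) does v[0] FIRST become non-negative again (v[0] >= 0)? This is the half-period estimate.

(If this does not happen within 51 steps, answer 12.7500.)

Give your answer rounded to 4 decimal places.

Answer: 2.5000

Derivation:
Step 0: x=[6.3000] v=[0.0000]
Step 1: x=[5.9212] v=[-1.5152]
Step 2: x=[5.2058] v=[-2.8616]
Step 3: x=[4.2335] v=[-3.8892]
Step 4: x=[3.1126] v=[-4.4835]
Step 5: x=[1.9680] v=[-4.5783]
Step 6: x=[0.9273] v=[-4.1630]
Step 7: x=[0.1063] v=[-3.2839]
Step 8: x=[-0.4034] v=[-2.0389]
Step 9: x=[-0.5451] v=[-0.5667]
Step 10: x=[-0.3030] v=[0.9686]
First v>=0 after going negative at step 10, time=2.5000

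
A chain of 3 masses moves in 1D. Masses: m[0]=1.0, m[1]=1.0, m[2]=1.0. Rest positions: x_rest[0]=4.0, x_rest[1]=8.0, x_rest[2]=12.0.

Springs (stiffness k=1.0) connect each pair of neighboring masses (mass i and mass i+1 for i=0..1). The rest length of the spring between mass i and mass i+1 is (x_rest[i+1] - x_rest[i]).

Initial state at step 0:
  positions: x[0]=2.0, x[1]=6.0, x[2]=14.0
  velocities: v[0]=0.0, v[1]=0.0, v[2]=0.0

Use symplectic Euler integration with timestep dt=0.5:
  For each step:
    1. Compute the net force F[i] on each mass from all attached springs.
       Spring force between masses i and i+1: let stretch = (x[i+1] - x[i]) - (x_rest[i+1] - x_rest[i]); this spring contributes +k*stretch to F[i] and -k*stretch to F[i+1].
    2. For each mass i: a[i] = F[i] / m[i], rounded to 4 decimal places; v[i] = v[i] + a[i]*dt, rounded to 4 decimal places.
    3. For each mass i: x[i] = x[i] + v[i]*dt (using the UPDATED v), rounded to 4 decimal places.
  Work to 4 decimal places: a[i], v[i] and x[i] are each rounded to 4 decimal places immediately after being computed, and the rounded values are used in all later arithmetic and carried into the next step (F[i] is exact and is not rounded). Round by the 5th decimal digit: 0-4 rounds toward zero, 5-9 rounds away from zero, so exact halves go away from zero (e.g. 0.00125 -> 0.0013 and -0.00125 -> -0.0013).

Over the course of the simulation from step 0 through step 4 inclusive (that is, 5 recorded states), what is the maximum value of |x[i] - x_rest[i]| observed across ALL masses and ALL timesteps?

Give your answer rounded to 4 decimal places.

Step 0: x=[2.0000 6.0000 14.0000] v=[0.0000 0.0000 0.0000]
Step 1: x=[2.0000 7.0000 13.0000] v=[0.0000 2.0000 -2.0000]
Step 2: x=[2.2500 8.2500 11.5000] v=[0.5000 2.5000 -3.0000]
Step 3: x=[3.0000 8.8125 10.1875] v=[1.5000 1.1250 -2.6250]
Step 4: x=[4.2032 8.2656 9.5313] v=[2.4063 -1.0938 -1.3125]
Max displacement = 2.4687

Answer: 2.4687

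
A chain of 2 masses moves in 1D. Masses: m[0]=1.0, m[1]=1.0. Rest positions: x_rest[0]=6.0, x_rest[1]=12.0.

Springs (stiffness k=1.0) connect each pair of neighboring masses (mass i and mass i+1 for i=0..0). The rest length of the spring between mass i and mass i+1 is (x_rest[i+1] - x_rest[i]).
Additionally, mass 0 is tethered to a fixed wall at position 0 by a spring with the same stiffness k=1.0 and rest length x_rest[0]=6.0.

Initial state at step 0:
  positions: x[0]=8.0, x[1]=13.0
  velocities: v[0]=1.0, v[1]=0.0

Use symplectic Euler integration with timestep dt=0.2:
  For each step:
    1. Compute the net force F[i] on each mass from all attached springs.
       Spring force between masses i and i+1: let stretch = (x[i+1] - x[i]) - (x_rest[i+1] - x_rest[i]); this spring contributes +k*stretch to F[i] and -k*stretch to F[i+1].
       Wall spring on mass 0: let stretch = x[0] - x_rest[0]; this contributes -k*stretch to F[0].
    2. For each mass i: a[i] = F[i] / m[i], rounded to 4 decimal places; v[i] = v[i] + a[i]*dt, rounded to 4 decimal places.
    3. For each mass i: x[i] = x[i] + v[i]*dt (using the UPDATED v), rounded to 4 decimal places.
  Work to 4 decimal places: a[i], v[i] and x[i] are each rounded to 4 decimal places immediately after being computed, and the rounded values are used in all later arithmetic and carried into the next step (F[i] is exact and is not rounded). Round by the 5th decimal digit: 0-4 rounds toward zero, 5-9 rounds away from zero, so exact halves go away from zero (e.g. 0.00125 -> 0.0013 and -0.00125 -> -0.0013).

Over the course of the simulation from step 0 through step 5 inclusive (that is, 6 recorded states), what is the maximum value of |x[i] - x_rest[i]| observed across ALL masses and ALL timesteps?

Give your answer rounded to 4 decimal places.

Answer: 2.0800

Derivation:
Step 0: x=[8.0000 13.0000] v=[1.0000 0.0000]
Step 1: x=[8.0800 13.0400] v=[0.4000 0.2000]
Step 2: x=[8.0352 13.1216] v=[-0.2240 0.4080]
Step 3: x=[7.8724 13.2397] v=[-0.8138 0.5907]
Step 4: x=[7.6094 13.3831] v=[-1.3148 0.7172]
Step 5: x=[7.2730 13.5356] v=[-1.6819 0.7625]
Max displacement = 2.0800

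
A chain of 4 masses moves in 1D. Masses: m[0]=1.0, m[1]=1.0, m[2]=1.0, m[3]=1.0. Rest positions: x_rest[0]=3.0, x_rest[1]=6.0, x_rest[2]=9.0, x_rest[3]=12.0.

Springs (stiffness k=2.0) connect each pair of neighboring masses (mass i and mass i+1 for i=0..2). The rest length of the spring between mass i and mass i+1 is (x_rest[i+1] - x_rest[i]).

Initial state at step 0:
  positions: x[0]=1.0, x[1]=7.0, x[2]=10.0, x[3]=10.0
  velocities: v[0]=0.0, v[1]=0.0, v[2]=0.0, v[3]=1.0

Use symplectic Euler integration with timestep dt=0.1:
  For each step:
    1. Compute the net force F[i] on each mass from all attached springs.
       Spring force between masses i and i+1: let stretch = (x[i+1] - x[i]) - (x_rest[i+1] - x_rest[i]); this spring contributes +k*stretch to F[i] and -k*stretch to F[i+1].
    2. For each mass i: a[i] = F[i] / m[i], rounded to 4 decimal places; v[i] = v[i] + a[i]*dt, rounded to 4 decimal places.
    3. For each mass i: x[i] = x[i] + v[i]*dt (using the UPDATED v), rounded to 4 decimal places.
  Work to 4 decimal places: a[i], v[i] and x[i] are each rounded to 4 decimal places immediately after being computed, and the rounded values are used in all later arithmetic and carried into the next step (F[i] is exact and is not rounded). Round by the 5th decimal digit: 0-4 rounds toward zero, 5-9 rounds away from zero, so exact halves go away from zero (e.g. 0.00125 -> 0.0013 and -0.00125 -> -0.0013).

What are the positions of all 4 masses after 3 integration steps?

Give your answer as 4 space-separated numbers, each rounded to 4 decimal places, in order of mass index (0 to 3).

Step 0: x=[1.0000 7.0000 10.0000 10.0000] v=[0.0000 0.0000 0.0000 1.0000]
Step 1: x=[1.0600 6.9400 9.9400 10.1600] v=[0.6000 -0.6000 -0.6000 1.6000]
Step 2: x=[1.1776 6.8224 9.8244 10.3756] v=[1.1760 -1.1760 -1.1560 2.1560]
Step 3: x=[1.3481 6.6519 9.6598 10.6402] v=[1.7050 -1.7046 -1.6462 2.6458]

Answer: 1.3481 6.6519 9.6598 10.6402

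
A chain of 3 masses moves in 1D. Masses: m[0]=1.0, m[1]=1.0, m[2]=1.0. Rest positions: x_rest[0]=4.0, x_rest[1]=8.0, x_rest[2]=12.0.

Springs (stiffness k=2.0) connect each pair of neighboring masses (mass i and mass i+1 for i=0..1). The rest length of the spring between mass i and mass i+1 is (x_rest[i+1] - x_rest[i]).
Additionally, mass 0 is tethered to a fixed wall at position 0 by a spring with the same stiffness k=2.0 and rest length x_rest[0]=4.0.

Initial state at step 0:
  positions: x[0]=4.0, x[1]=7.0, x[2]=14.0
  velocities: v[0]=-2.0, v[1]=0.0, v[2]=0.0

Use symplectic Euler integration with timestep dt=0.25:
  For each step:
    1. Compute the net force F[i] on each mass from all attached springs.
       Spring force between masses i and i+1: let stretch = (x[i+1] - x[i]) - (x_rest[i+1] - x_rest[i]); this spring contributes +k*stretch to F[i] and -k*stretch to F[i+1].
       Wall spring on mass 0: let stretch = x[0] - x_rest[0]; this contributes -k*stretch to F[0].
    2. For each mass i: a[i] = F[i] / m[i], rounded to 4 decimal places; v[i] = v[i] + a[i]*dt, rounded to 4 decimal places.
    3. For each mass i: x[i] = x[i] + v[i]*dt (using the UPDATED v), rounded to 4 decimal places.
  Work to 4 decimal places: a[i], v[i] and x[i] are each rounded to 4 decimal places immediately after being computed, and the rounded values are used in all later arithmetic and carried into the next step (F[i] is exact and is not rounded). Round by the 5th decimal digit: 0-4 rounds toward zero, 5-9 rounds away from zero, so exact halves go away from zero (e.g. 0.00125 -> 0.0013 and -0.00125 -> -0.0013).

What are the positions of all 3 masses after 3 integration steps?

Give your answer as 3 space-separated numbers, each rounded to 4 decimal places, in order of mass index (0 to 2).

Step 0: x=[4.0000 7.0000 14.0000] v=[-2.0000 0.0000 0.0000]
Step 1: x=[3.3750 7.5000 13.6250] v=[-2.5000 2.0000 -1.5000]
Step 2: x=[2.8438 8.2500 12.9844] v=[-2.1250 3.0000 -2.5625]
Step 3: x=[2.6329 8.9160 12.2520] v=[-0.8438 2.6641 -2.9297]

Answer: 2.6329 8.9160 12.2520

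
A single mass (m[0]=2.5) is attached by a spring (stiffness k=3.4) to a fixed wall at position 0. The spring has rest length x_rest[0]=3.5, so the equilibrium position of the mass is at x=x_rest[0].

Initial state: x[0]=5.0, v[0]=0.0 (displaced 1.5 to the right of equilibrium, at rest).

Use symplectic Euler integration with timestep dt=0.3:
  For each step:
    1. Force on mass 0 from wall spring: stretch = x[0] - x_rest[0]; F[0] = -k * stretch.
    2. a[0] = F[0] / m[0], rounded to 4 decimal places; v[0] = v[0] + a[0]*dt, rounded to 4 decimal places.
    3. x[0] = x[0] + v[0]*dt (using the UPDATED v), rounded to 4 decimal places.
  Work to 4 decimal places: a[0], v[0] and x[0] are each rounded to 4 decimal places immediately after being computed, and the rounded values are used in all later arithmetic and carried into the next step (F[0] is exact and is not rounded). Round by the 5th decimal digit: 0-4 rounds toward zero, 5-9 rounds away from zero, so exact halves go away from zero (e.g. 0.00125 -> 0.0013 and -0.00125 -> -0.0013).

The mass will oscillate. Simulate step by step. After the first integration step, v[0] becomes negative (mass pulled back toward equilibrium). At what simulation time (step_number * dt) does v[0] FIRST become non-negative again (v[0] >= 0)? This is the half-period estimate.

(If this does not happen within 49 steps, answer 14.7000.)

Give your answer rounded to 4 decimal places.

Step 0: x=[5.0000] v=[0.0000]
Step 1: x=[4.8164] v=[-0.6120]
Step 2: x=[4.4717] v=[-1.1491]
Step 3: x=[4.0080] v=[-1.5456]
Step 4: x=[3.4821] v=[-1.7529]
Step 5: x=[2.9584] v=[-1.7456]
Step 6: x=[2.5010] v=[-1.5246]
Step 7: x=[2.1659] v=[-1.1170]
Step 8: x=[1.9941] v=[-0.5727]
Step 9: x=[2.0066] v=[0.0417]
First v>=0 after going negative at step 9, time=2.7000

Answer: 2.7000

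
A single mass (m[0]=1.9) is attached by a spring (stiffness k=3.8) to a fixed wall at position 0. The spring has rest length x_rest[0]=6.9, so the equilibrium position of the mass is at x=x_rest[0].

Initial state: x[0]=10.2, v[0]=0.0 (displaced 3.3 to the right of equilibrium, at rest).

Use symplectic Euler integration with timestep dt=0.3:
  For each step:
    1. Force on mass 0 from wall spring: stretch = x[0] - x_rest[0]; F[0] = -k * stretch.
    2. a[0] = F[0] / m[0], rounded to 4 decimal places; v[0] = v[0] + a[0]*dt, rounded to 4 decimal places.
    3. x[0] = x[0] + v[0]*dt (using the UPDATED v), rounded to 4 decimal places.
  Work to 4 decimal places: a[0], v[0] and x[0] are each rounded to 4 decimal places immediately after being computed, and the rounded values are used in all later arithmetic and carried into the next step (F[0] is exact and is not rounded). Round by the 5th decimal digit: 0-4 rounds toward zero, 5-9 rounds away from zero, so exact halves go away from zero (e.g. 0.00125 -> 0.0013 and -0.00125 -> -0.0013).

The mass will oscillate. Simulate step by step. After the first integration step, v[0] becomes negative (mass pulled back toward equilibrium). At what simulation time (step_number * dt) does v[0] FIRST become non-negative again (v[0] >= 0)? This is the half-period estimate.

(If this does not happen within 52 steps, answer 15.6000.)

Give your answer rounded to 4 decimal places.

Step 0: x=[10.2000] v=[0.0000]
Step 1: x=[9.6060] v=[-1.9800]
Step 2: x=[8.5249] v=[-3.6036]
Step 3: x=[7.1514] v=[-4.5785]
Step 4: x=[5.7326] v=[-4.7293]
Step 5: x=[4.5239] v=[-4.0289]
Step 6: x=[3.7429] v=[-2.6032]
Step 7: x=[3.5302] v=[-0.7089]
Step 8: x=[3.9241] v=[1.3130]
First v>=0 after going negative at step 8, time=2.4000

Answer: 2.4000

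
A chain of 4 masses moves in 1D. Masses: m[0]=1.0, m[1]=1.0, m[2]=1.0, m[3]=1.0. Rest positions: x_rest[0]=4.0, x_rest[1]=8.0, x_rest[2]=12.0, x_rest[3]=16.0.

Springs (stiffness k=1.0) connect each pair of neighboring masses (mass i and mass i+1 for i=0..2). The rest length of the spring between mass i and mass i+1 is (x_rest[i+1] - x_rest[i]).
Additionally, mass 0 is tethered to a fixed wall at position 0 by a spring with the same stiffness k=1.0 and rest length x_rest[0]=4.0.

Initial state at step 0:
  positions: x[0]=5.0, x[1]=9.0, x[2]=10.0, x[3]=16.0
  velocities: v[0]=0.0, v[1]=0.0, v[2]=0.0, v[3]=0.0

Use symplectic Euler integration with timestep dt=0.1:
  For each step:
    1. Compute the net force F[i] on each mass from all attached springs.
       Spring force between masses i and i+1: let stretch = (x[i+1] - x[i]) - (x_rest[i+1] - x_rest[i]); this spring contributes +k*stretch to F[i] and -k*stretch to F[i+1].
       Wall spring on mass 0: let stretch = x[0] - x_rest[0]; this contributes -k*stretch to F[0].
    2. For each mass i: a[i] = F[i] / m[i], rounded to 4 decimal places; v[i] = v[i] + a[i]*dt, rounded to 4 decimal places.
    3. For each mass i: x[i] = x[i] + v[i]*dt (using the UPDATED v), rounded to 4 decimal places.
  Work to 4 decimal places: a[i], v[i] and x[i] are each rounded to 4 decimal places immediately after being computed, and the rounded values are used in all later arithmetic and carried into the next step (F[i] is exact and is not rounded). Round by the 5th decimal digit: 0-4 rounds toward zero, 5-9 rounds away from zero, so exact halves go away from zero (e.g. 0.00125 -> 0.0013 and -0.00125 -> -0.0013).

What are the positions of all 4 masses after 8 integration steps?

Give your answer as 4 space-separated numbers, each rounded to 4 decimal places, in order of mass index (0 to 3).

Step 0: x=[5.0000 9.0000 10.0000 16.0000] v=[0.0000 0.0000 0.0000 0.0000]
Step 1: x=[4.9900 8.9700 10.0500 15.9800] v=[-0.1000 -0.3000 0.5000 -0.2000]
Step 2: x=[4.9699 8.9110 10.1485 15.9407] v=[-0.2010 -0.5900 0.9850 -0.3930]
Step 3: x=[4.9395 8.8250 10.2926 15.8835] v=[-0.3039 -0.8604 1.4405 -0.5722]
Step 4: x=[4.8986 8.7148 10.4779 15.8104] v=[-0.4093 -1.1022 1.8528 -0.7313]
Step 5: x=[4.8469 8.5841 10.6989 15.7239] v=[-0.5175 -1.3075 2.2097 -0.8646]
Step 6: x=[4.7841 8.4371 10.9490 15.6272] v=[-0.6285 -1.4697 2.5007 -0.9671]
Step 7: x=[4.7099 8.2787 11.2207 15.5237] v=[-0.7416 -1.5838 2.7173 -1.0349]
Step 8: x=[4.6243 8.1141 11.5060 15.4172] v=[-0.8557 -1.6465 2.8534 -1.0652]

Answer: 4.6243 8.1141 11.5060 15.4172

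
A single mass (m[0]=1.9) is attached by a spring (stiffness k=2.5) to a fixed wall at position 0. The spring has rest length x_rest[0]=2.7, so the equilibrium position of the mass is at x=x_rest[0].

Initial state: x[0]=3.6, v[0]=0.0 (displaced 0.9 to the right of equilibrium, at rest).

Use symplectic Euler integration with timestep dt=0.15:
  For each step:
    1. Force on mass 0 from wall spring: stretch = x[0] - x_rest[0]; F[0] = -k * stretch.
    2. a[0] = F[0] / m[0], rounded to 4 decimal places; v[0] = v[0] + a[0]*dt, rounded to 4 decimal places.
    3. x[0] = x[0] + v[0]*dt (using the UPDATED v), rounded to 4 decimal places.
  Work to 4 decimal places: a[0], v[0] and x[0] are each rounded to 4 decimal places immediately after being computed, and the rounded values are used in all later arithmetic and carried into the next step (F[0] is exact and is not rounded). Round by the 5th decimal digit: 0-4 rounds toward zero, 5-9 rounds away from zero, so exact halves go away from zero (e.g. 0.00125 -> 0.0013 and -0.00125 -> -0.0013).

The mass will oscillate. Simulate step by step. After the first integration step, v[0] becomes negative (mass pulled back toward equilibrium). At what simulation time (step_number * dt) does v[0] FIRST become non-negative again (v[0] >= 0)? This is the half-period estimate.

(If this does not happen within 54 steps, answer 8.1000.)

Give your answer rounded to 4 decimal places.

Step 0: x=[3.6000] v=[0.0000]
Step 1: x=[3.5734] v=[-0.1776]
Step 2: x=[3.5209] v=[-0.3500]
Step 3: x=[3.4441] v=[-0.5120]
Step 4: x=[3.3453] v=[-0.6589]
Step 5: x=[3.2274] v=[-0.7863]
Step 6: x=[3.0938] v=[-0.8904]
Step 7: x=[2.9486] v=[-0.9681]
Step 8: x=[2.7960] v=[-1.0172]
Step 9: x=[2.6406] v=[-1.0361]
Step 10: x=[2.4869] v=[-1.0244]
Step 11: x=[2.3396] v=[-0.9823]
Step 12: x=[2.2029] v=[-0.9112]
Step 13: x=[2.0809] v=[-0.8131]
Step 14: x=[1.9773] v=[-0.6909]
Step 15: x=[1.8951] v=[-0.5483]
Step 16: x=[1.8367] v=[-0.3894]
Step 17: x=[1.8039] v=[-0.2190]
Step 18: x=[1.7976] v=[-0.0421]
Step 19: x=[1.8180] v=[0.1360]
First v>=0 after going negative at step 19, time=2.8500

Answer: 2.8500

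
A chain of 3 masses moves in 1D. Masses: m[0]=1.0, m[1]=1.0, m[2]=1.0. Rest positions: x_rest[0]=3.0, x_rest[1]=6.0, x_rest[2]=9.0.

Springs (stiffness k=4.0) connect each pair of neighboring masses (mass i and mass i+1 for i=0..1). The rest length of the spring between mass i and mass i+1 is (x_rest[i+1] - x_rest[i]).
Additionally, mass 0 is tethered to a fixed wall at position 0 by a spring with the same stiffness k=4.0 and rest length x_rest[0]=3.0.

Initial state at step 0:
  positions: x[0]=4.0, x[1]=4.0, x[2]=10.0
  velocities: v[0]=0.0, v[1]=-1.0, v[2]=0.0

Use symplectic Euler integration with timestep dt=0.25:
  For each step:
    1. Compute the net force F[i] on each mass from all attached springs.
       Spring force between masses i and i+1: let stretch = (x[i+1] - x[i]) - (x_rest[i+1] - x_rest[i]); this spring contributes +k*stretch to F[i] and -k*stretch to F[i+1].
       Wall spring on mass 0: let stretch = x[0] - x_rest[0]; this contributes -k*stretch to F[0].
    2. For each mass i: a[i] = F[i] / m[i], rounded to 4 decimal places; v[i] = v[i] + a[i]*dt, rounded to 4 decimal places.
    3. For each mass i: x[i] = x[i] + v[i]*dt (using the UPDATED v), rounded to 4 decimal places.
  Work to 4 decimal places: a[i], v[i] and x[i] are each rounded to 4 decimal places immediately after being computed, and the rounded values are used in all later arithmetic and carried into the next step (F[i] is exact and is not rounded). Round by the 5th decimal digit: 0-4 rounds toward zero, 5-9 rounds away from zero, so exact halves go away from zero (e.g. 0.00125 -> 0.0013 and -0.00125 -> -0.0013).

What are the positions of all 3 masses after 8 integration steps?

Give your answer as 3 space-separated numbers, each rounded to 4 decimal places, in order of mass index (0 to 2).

Answer: 2.6288 5.5896 8.6593

Derivation:
Step 0: x=[4.0000 4.0000 10.0000] v=[0.0000 -1.0000 0.0000]
Step 1: x=[3.0000 5.2500 9.2500] v=[-4.0000 5.0000 -3.0000]
Step 2: x=[1.8125 6.9375 8.2500] v=[-4.7500 6.7500 -4.0000]
Step 3: x=[1.4531 7.6719 7.6719] v=[-1.4375 2.9375 -2.3125]
Step 4: x=[2.2852 6.8516 7.8438] v=[3.3282 -3.2813 0.6875]
Step 5: x=[3.6876 5.1377 8.5176] v=[5.6094 -6.8555 2.6953]
Step 6: x=[4.5306 3.9063 9.0965] v=[3.3719 -4.9257 2.3154]
Step 7: x=[4.0849 4.1285 9.1278] v=[-1.7830 0.8888 0.1252]
Step 8: x=[2.6288 5.5896 8.6593] v=[-5.8243 5.8445 -1.8741]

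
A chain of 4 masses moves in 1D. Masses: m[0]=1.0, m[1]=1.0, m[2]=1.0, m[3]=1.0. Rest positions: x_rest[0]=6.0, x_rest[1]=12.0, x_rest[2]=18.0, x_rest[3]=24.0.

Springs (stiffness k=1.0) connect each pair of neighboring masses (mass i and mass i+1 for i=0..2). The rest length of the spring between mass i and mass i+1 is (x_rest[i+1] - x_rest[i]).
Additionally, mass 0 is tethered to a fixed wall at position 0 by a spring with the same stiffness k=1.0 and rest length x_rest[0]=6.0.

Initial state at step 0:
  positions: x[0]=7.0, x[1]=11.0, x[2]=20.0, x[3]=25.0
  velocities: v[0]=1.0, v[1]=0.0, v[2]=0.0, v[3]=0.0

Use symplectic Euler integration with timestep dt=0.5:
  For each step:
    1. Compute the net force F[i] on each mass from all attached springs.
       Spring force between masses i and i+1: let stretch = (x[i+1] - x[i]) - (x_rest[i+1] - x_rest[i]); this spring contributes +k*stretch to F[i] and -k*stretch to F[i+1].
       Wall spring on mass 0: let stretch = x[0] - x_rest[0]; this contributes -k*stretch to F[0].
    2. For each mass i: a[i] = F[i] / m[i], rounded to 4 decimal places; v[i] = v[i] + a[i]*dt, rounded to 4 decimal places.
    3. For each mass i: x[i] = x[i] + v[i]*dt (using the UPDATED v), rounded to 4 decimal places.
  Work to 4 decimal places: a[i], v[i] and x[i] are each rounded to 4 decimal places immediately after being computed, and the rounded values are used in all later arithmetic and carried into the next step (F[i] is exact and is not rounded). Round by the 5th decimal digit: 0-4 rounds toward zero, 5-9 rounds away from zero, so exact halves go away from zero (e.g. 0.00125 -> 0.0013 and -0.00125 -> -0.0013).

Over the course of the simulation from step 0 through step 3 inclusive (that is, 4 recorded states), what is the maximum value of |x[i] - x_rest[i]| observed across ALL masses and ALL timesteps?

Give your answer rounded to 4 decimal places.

Answer: 2.4844

Derivation:
Step 0: x=[7.0000 11.0000 20.0000 25.0000] v=[1.0000 0.0000 0.0000 0.0000]
Step 1: x=[6.7500 12.2500 19.0000 25.2500] v=[-0.5000 2.5000 -2.0000 0.5000]
Step 2: x=[6.1875 13.8125 17.8750 25.4375] v=[-1.1250 3.1250 -2.2500 0.3750]
Step 3: x=[5.9844 14.4844 17.6250 25.2344] v=[-0.4063 1.3438 -0.5000 -0.4063]
Max displacement = 2.4844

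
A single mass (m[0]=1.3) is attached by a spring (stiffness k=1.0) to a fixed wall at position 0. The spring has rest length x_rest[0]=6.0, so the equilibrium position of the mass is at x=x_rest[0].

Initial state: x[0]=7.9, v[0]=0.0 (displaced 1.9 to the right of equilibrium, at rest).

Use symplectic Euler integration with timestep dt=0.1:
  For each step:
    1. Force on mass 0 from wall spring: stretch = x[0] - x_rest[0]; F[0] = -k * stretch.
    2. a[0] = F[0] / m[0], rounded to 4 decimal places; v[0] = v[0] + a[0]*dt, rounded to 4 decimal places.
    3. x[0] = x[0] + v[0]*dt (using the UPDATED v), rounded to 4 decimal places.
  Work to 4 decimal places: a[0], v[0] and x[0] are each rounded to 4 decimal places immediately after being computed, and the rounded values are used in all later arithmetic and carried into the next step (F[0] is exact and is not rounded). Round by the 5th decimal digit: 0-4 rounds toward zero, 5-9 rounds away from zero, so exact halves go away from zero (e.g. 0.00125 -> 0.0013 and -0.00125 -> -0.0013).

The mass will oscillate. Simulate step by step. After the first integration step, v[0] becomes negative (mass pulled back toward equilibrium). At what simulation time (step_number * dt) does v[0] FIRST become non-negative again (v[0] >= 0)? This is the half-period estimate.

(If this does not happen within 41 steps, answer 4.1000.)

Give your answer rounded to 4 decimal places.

Step 0: x=[7.9000] v=[0.0000]
Step 1: x=[7.8854] v=[-0.1462]
Step 2: x=[7.8563] v=[-0.2912]
Step 3: x=[7.8129] v=[-0.4340]
Step 4: x=[7.7556] v=[-0.5735]
Step 5: x=[7.6847] v=[-0.7086]
Step 6: x=[7.6009] v=[-0.8382]
Step 7: x=[7.5048] v=[-0.9614]
Step 8: x=[7.3971] v=[-1.0772]
Step 9: x=[7.2786] v=[-1.1847]
Step 10: x=[7.1503] v=[-1.2831]
Step 11: x=[7.0131] v=[-1.3716]
Step 12: x=[6.8682] v=[-1.4495]
Step 13: x=[6.7166] v=[-1.5163]
Step 14: x=[6.5595] v=[-1.5714]
Step 15: x=[6.3981] v=[-1.6144]
Step 16: x=[6.2336] v=[-1.6450]
Step 17: x=[6.0673] v=[-1.6630]
Step 18: x=[5.9005] v=[-1.6682]
Step 19: x=[5.7344] v=[-1.6606]
Step 20: x=[5.5704] v=[-1.6402]
Step 21: x=[5.4097] v=[-1.6072]
Step 22: x=[5.2535] v=[-1.5618]
Step 23: x=[5.1031] v=[-1.5044]
Step 24: x=[4.9596] v=[-1.4354]
Step 25: x=[4.8241] v=[-1.3554]
Step 26: x=[4.6976] v=[-1.2650]
Step 27: x=[4.5811] v=[-1.1648]
Step 28: x=[4.4755] v=[-1.0557]
Step 29: x=[4.3817] v=[-0.9384]
Step 30: x=[4.3003] v=[-0.8139]
Step 31: x=[4.2320] v=[-0.6832]
Step 32: x=[4.1773] v=[-0.5472]
Step 33: x=[4.1366] v=[-0.4070]
Step 34: x=[4.1102] v=[-0.2637]
Step 35: x=[4.0984] v=[-0.1183]
Step 36: x=[4.1012] v=[0.0280]
First v>=0 after going negative at step 36, time=3.6000

Answer: 3.6000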